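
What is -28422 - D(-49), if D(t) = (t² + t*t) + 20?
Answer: -33244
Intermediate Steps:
D(t) = 20 + 2*t² (D(t) = (t² + t²) + 20 = 2*t² + 20 = 20 + 2*t²)
-28422 - D(-49) = -28422 - (20 + 2*(-49)²) = -28422 - (20 + 2*2401) = -28422 - (20 + 4802) = -28422 - 1*4822 = -28422 - 4822 = -33244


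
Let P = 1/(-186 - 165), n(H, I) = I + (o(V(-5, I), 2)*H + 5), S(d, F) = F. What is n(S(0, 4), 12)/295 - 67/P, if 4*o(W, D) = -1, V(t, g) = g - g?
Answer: 6937531/295 ≈ 23517.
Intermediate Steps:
V(t, g) = 0
o(W, D) = -1/4 (o(W, D) = (1/4)*(-1) = -1/4)
n(H, I) = 5 + I - H/4 (n(H, I) = I + (-H/4 + 5) = I + (5 - H/4) = 5 + I - H/4)
P = -1/351 (P = 1/(-351) = -1/351 ≈ -0.0028490)
n(S(0, 4), 12)/295 - 67/P = (5 + 12 - 1/4*4)/295 - 67/(-1/351) = (5 + 12 - 1)*(1/295) - 67*(-351) = 16*(1/295) + 23517 = 16/295 + 23517 = 6937531/295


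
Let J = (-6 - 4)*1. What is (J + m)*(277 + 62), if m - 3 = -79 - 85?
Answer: -57969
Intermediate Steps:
J = -10 (J = -10*1 = -10)
m = -161 (m = 3 + (-79 - 85) = 3 - 164 = -161)
(J + m)*(277 + 62) = (-10 - 161)*(277 + 62) = -171*339 = -57969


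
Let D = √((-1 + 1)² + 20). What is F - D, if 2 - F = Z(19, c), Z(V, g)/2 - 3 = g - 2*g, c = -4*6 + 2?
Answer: -48 - 2*√5 ≈ -52.472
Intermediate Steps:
c = -22 (c = -24 + 2 = -22)
Z(V, g) = 6 - 2*g (Z(V, g) = 6 + 2*(g - 2*g) = 6 + 2*(-g) = 6 - 2*g)
F = -48 (F = 2 - (6 - 2*(-22)) = 2 - (6 + 44) = 2 - 1*50 = 2 - 50 = -48)
D = 2*√5 (D = √(0² + 20) = √(0 + 20) = √20 = 2*√5 ≈ 4.4721)
F - D = -48 - 2*√5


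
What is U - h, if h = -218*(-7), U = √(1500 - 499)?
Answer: -1526 + √1001 ≈ -1494.4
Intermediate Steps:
U = √1001 ≈ 31.639
h = 1526
U - h = √1001 - 1*1526 = √1001 - 1526 = -1526 + √1001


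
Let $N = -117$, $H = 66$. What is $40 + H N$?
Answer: $-7682$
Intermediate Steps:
$40 + H N = 40 + 66 \left(-117\right) = 40 - 7722 = -7682$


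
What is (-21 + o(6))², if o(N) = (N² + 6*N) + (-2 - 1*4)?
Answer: 2025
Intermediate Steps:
o(N) = -6 + N² + 6*N (o(N) = (N² + 6*N) + (-2 - 4) = (N² + 6*N) - 6 = -6 + N² + 6*N)
(-21 + o(6))² = (-21 + (-6 + 6² + 6*6))² = (-21 + (-6 + 36 + 36))² = (-21 + 66)² = 45² = 2025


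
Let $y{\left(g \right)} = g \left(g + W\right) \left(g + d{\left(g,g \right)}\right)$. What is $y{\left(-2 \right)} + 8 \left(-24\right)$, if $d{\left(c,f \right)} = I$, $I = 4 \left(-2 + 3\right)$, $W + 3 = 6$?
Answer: $-196$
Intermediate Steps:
$W = 3$ ($W = -3 + 6 = 3$)
$I = 4$ ($I = 4 \cdot 1 = 4$)
$d{\left(c,f \right)} = 4$
$y{\left(g \right)} = g \left(3 + g\right) \left(4 + g\right)$ ($y{\left(g \right)} = g \left(g + 3\right) \left(g + 4\right) = g \left(3 + g\right) \left(4 + g\right)$)
$y{\left(-2 \right)} + 8 \left(-24\right) = - 2 \left(12 + \left(-2\right)^{2} + 7 \left(-2\right)\right) + 8 \left(-24\right) = - 2 \left(12 + 4 - 14\right) - 192 = \left(-2\right) 2 - 192 = -4 - 192 = -196$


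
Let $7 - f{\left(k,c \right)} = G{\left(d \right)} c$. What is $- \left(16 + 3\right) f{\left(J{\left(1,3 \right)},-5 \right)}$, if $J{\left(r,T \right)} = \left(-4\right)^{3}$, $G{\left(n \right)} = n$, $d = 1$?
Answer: $-228$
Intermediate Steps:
$J{\left(r,T \right)} = -64$
$f{\left(k,c \right)} = 7 - c$ ($f{\left(k,c \right)} = 7 - 1 c = 7 - c$)
$- \left(16 + 3\right) f{\left(J{\left(1,3 \right)},-5 \right)} = - \left(16 + 3\right) \left(7 - -5\right) = - 19 \left(7 + 5\right) = - 19 \cdot 12 = \left(-1\right) 228 = -228$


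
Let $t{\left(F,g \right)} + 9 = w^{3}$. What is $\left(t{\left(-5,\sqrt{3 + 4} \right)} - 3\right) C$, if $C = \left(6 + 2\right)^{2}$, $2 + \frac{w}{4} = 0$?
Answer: $-33536$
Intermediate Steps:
$w = -8$ ($w = -8 + 4 \cdot 0 = -8 + 0 = -8$)
$C = 64$ ($C = 8^{2} = 64$)
$t{\left(F,g \right)} = -521$ ($t{\left(F,g \right)} = -9 + \left(-8\right)^{3} = -9 - 512 = -521$)
$\left(t{\left(-5,\sqrt{3 + 4} \right)} - 3\right) C = \left(-521 - 3\right) 64 = \left(-524\right) 64 = -33536$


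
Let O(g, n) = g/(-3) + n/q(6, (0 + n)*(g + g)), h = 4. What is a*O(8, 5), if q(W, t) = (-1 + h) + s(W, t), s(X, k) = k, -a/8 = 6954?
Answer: 12035056/83 ≈ 1.4500e+5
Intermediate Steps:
a = -55632 (a = -8*6954 = -55632)
q(W, t) = 3 + t (q(W, t) = (-1 + 4) + t = 3 + t)
O(g, n) = -g/3 + n/(3 + 2*g*n) (O(g, n) = g/(-3) + n/(3 + (0 + n)*(g + g)) = g*(-⅓) + n/(3 + n*(2*g)) = -g/3 + n/(3 + 2*g*n))
a*O(8, 5) = -18544*(3*5 - 1*8*(3 + 2*8*5))/(3 + 2*8*5) = -18544*(15 - 1*8*(3 + 80))/(3 + 80) = -18544*(15 - 1*8*83)/83 = -18544*(15 - 664)/83 = -18544*(-649)/83 = -55632*(-649/249) = 12035056/83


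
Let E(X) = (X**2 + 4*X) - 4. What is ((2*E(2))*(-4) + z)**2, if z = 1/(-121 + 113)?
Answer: 263169/64 ≈ 4112.0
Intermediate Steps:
z = -1/8 (z = 1/(-8) = -1/8 ≈ -0.12500)
E(X) = -4 + X**2 + 4*X
((2*E(2))*(-4) + z)**2 = ((2*(-4 + 2**2 + 4*2))*(-4) - 1/8)**2 = ((2*(-4 + 4 + 8))*(-4) - 1/8)**2 = ((2*8)*(-4) - 1/8)**2 = (16*(-4) - 1/8)**2 = (-64 - 1/8)**2 = (-513/8)**2 = 263169/64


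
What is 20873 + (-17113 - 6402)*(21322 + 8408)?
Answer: -699080077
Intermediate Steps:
20873 + (-17113 - 6402)*(21322 + 8408) = 20873 - 23515*29730 = 20873 - 699100950 = -699080077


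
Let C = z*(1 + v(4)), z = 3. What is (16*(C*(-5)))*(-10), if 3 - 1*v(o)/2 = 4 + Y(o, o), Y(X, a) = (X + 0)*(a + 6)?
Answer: -194400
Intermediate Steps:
Y(X, a) = X*(6 + a)
v(o) = -2 - 2*o*(6 + o) (v(o) = 6 - 2*(4 + o*(6 + o)) = 6 + (-8 - 2*o*(6 + o)) = -2 - 2*o*(6 + o))
C = -243 (C = 3*(1 + (-2 - 2*4*(6 + 4))) = 3*(1 + (-2 - 2*4*10)) = 3*(1 + (-2 - 80)) = 3*(1 - 82) = 3*(-81) = -243)
(16*(C*(-5)))*(-10) = (16*(-243*(-5)))*(-10) = (16*1215)*(-10) = 19440*(-10) = -194400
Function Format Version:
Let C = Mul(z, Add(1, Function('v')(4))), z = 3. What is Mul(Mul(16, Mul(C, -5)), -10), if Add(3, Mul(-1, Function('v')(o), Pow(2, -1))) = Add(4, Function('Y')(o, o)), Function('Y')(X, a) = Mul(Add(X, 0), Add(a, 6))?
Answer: -194400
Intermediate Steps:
Function('Y')(X, a) = Mul(X, Add(6, a))
Function('v')(o) = Add(-2, Mul(-2, o, Add(6, o))) (Function('v')(o) = Add(6, Mul(-2, Add(4, Mul(o, Add(6, o))))) = Add(6, Add(-8, Mul(-2, o, Add(6, o)))) = Add(-2, Mul(-2, o, Add(6, o))))
C = -243 (C = Mul(3, Add(1, Add(-2, Mul(-2, 4, Add(6, 4))))) = Mul(3, Add(1, Add(-2, Mul(-2, 4, 10)))) = Mul(3, Add(1, Add(-2, -80))) = Mul(3, Add(1, -82)) = Mul(3, -81) = -243)
Mul(Mul(16, Mul(C, -5)), -10) = Mul(Mul(16, Mul(-243, -5)), -10) = Mul(Mul(16, 1215), -10) = Mul(19440, -10) = -194400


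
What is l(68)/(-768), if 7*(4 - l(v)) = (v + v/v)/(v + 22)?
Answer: -817/161280 ≈ -0.0050657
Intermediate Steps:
l(v) = 4 - (1 + v)/(7*(22 + v)) (l(v) = 4 - (v + v/v)/(7*(v + 22)) = 4 - (v + 1)/(7*(22 + v)) = 4 - (1 + v)/(7*(22 + v)))
l(68)/(-768) = (3*(205 + 9*68)/(7*(22 + 68)))/(-768) = ((3/7)*(205 + 612)/90)*(-1/768) = ((3/7)*(1/90)*817)*(-1/768) = (817/210)*(-1/768) = -817/161280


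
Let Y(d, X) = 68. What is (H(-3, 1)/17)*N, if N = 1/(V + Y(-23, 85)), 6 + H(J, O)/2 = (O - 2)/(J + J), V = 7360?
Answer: -35/378828 ≈ -9.2390e-5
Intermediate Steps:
H(J, O) = -12 + (-2 + O)/J (H(J, O) = -12 + 2*((O - 2)/(J + J)) = -12 + 2*((-2 + O)/((2*J))) = -12 + 2*((-2 + O)*(1/(2*J))) = -12 + 2*((-2 + O)/(2*J)) = -12 + (-2 + O)/J)
N = 1/7428 (N = 1/(7360 + 68) = 1/7428 ≈ 0.00013463)
(H(-3, 1)/17)*N = (((-2 + 1 - 12*(-3))/(-3))/17)*(1/7428) = ((-(-2 + 1 + 36)/3)/17)*(1/7428) = ((-1/3*35)/17)*(1/7428) = ((1/17)*(-35/3))*(1/7428) = -35/51*1/7428 = -35/378828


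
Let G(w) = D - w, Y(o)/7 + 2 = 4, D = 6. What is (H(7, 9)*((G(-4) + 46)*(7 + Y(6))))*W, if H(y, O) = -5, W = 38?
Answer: -223440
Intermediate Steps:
Y(o) = 14 (Y(o) = -14 + 7*4 = -14 + 28 = 14)
G(w) = 6 - w
(H(7, 9)*((G(-4) + 46)*(7 + Y(6))))*W = -5*((6 - 1*(-4)) + 46)*(7 + 14)*38 = -5*((6 + 4) + 46)*21*38 = -5*(10 + 46)*21*38 = -280*21*38 = -5*1176*38 = -5880*38 = -223440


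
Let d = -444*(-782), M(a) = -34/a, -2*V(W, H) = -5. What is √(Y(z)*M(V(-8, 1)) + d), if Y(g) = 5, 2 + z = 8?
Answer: 2*√86785 ≈ 589.19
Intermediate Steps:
V(W, H) = 5/2 (V(W, H) = -½*(-5) = 5/2)
z = 6 (z = -2 + 8 = 6)
d = 347208
√(Y(z)*M(V(-8, 1)) + d) = √(5*(-34/5/2) + 347208) = √(5*(-34*⅖) + 347208) = √(5*(-68/5) + 347208) = √(-68 + 347208) = √347140 = 2*√86785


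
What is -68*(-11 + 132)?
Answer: -8228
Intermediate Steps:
-68*(-11 + 132) = -68*121 = -8228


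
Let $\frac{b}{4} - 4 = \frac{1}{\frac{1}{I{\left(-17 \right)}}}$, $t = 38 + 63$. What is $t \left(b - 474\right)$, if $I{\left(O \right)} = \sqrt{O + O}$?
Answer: $-46258 + 404 i \sqrt{34} \approx -46258.0 + 2355.7 i$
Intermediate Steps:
$I{\left(O \right)} = \sqrt{2} \sqrt{O}$ ($I{\left(O \right)} = \sqrt{2 O} = \sqrt{2} \sqrt{O}$)
$t = 101$
$b = 16 + 4 i \sqrt{34}$ ($b = 16 + \frac{4}{\frac{1}{\sqrt{2} \sqrt{-17}}} = 16 + \frac{4}{\frac{1}{\sqrt{2} i \sqrt{17}}} = 16 + \frac{4}{\frac{1}{i \sqrt{34}}} = 16 + \frac{4}{\left(- \frac{1}{34}\right) i \sqrt{34}} = 16 + 4 i \sqrt{34} \approx 16.0 + 23.324 i$)
$t \left(b - 474\right) = 101 \left(\left(16 + 4 i \sqrt{34}\right) - 474\right) = 101 \left(-458 + 4 i \sqrt{34}\right) = -46258 + 404 i \sqrt{34}$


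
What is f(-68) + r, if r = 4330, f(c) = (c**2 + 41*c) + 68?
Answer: 6234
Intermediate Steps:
f(c) = 68 + c**2 + 41*c
f(-68) + r = (68 + (-68)**2 + 41*(-68)) + 4330 = (68 + 4624 - 2788) + 4330 = 1904 + 4330 = 6234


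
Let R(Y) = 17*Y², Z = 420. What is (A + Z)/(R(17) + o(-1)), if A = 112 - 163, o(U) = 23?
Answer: 369/4936 ≈ 0.074757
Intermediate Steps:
A = -51
(A + Z)/(R(17) + o(-1)) = (-51 + 420)/(17*17² + 23) = 369/(17*289 + 23) = 369/(4913 + 23) = 369/4936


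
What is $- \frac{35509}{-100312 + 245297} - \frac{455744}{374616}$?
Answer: $- \frac{9922285423}{6789212595} \approx -1.4615$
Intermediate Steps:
$- \frac{35509}{-100312 + 245297} - \frac{455744}{374616} = - \frac{35509}{144985} - \frac{56968}{46827} = - \frac{9922285423}{6789212595}$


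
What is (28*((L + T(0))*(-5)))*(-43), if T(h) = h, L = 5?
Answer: 30100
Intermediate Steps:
(28*((L + T(0))*(-5)))*(-43) = (28*((5 + 0)*(-5)))*(-43) = (28*(5*(-5)))*(-43) = (28*(-25))*(-43) = -700*(-43) = 30100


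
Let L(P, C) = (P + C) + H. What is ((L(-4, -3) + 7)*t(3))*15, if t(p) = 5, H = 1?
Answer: 75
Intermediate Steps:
L(P, C) = 1 + C + P (L(P, C) = (P + C) + 1 = (C + P) + 1 = 1 + C + P)
((L(-4, -3) + 7)*t(3))*15 = (((1 - 3 - 4) + 7)*5)*15 = ((-6 + 7)*5)*15 = (1*5)*15 = 5*15 = 75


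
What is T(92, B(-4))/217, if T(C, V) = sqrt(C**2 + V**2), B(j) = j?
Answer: 4*sqrt(530)/217 ≈ 0.42436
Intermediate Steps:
T(92, B(-4))/217 = sqrt(92**2 + (-4)**2)/217 = sqrt(8464 + 16)*(1/217) = sqrt(8480)*(1/217) = (4*sqrt(530))*(1/217) = 4*sqrt(530)/217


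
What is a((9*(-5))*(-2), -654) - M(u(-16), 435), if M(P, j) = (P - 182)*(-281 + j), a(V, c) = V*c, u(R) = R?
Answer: -28368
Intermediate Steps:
M(P, j) = (-281 + j)*(-182 + P) (M(P, j) = (-182 + P)*(-281 + j) = (-281 + j)*(-182 + P))
a((9*(-5))*(-2), -654) - M(u(-16), 435) = ((9*(-5))*(-2))*(-654) - (51142 - 281*(-16) - 182*435 - 16*435) = -45*(-2)*(-654) - (51142 + 4496 - 79170 - 6960) = 90*(-654) - 1*(-30492) = -58860 + 30492 = -28368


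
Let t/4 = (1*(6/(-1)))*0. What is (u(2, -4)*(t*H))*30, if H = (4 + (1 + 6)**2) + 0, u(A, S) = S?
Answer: 0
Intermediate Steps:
t = 0 (t = 4*((1*(6/(-1)))*0) = 4*((1*(6*(-1)))*0) = 4*((1*(-6))*0) = 4*(-6*0) = 4*0 = 0)
H = 53 (H = (4 + 7**2) + 0 = (4 + 49) + 0 = 53 + 0 = 53)
(u(2, -4)*(t*H))*30 = -0*53*30 = -4*0*30 = 0*30 = 0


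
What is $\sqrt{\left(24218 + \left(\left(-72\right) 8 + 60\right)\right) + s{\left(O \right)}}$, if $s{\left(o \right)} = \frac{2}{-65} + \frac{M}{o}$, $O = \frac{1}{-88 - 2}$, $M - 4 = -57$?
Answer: $\frac{\sqrt{120294070}}{65} \approx 168.74$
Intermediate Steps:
$M = -53$ ($M = 4 - 57 = -53$)
$O = - \frac{1}{90}$ ($O = \frac{1}{-90} = - \frac{1}{90} \approx -0.011111$)
$s{\left(o \right)} = - \frac{2}{65} - \frac{53}{o}$ ($s{\left(o \right)} = \frac{2}{-65} - \frac{53}{o} = 2 \left(- \frac{1}{65}\right) - \frac{53}{o} = - \frac{2}{65} - \frac{53}{o}$)
$\sqrt{\left(24218 + \left(\left(-72\right) 8 + 60\right)\right) + s{\left(O \right)}} = \sqrt{\left(24218 + \left(\left(-72\right) 8 + 60\right)\right) - \left(\frac{2}{65} + \frac{53}{- \frac{1}{90}}\right)} = \sqrt{\left(24218 + \left(-576 + 60\right)\right) - - \frac{310048}{65}} = \sqrt{\left(24218 - 516\right) + \left(- \frac{2}{65} + 4770\right)} = \sqrt{23702 + \frac{310048}{65}} = \sqrt{\frac{1850678}{65}} = \frac{\sqrt{120294070}}{65}$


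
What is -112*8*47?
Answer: -42112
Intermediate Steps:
-112*8*47 = -28*32*47 = -896*47 = -42112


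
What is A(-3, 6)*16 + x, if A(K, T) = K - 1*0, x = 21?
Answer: -27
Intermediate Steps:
A(K, T) = K (A(K, T) = K + 0 = K)
A(-3, 6)*16 + x = -3*16 + 21 = -48 + 21 = -27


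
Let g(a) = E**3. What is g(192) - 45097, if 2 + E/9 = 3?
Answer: -44368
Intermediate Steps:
E = 9 (E = -18 + 9*3 = -18 + 27 = 9)
g(a) = 729 (g(a) = 9**3 = 729)
g(192) - 45097 = 729 - 45097 = -44368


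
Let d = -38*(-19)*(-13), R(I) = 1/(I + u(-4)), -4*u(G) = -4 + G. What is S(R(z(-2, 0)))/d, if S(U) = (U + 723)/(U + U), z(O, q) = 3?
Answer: -904/4693 ≈ -0.19263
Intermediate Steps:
u(G) = 1 - G/4 (u(G) = -(-4 + G)/4 = 1 - G/4)
R(I) = 1/(2 + I) (R(I) = 1/(I + (1 - ¼*(-4))) = 1/(I + (1 + 1)) = 1/(I + 2) = 1/(2 + I))
S(U) = (723 + U)/(2*U) (S(U) = (723 + U)/((2*U)) = (723 + U)*(1/(2*U)) = (723 + U)/(2*U))
d = -9386 (d = 722*(-13) = -9386)
S(R(z(-2, 0)))/d = ((723 + 1/(2 + 3))/(2*(1/(2 + 3))))/(-9386) = ((723 + 1/5)/(2*(1/5)))*(-1/9386) = ((723 + ⅕)/(2*(⅕)))*(-1/9386) = ((½)*5*(3616/5))*(-1/9386) = 1808*(-1/9386) = -904/4693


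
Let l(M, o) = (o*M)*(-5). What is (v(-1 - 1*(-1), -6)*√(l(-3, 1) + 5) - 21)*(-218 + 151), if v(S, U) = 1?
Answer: 1407 - 134*√5 ≈ 1107.4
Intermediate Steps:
l(M, o) = -5*M*o (l(M, o) = (M*o)*(-5) = -5*M*o)
(v(-1 - 1*(-1), -6)*√(l(-3, 1) + 5) - 21)*(-218 + 151) = (1*√(-5*(-3)*1 + 5) - 21)*(-218 + 151) = (1*√(15 + 5) - 21)*(-67) = (1*√20 - 21)*(-67) = (1*(2*√5) - 21)*(-67) = (2*√5 - 21)*(-67) = (-21 + 2*√5)*(-67) = 1407 - 134*√5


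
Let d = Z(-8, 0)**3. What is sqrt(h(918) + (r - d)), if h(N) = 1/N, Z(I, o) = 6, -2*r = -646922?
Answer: sqrt(30267368922)/306 ≈ 568.55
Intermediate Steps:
r = 323461 (r = -1/2*(-646922) = 323461)
d = 216 (d = 6**3 = 216)
sqrt(h(918) + (r - d)) = sqrt(1/918 + (323461 - 1*216)) = sqrt(1/918 + (323461 - 216)) = sqrt(1/918 + 323245) = sqrt(296738911/918) = sqrt(30267368922)/306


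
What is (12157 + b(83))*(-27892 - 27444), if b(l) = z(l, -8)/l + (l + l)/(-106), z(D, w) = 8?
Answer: -2958936441808/4399 ≈ -6.7264e+8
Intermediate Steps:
b(l) = 8/l - l/53 (b(l) = 8/l + (l + l)/(-106) = 8/l + (2*l)*(-1/106) = 8/l - l/53)
(12157 + b(83))*(-27892 - 27444) = (12157 + (8/83 - 1/53*83))*(-27892 - 27444) = (12157 + (8*(1/83) - 83/53))*(-55336) = (12157 + (8/83 - 83/53))*(-55336) = (12157 - 6465/4399)*(-55336) = (53472178/4399)*(-55336) = -2958936441808/4399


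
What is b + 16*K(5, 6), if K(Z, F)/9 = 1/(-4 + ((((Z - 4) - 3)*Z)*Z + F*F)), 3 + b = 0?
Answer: -11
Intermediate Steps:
b = -3 (b = -3 + 0 = -3)
K(Z, F) = 9/(-4 + F² + Z²*(-7 + Z)) (K(Z, F) = 9/(-4 + ((((Z - 4) - 3)*Z)*Z + F*F)) = 9/(-4 + ((((-4 + Z) - 3)*Z)*Z + F²)) = 9/(-4 + (((-7 + Z)*Z)*Z + F²)) = 9/(-4 + ((Z*(-7 + Z))*Z + F²)) = 9/(-4 + (Z²*(-7 + Z) + F²)) = 9/(-4 + (F² + Z²*(-7 + Z))) = 9/(-4 + F² + Z²*(-7 + Z)))
b + 16*K(5, 6) = -3 + 16*(9/(-4 + 6² + 5³ - 7*5²)) = -3 + 16*(9/(-4 + 36 + 125 - 7*25)) = -3 + 16*(9/(-4 + 36 + 125 - 175)) = -3 + 16*(9/(-18)) = -3 + 16*(9*(-1/18)) = -3 + 16*(-½) = -3 - 8 = -11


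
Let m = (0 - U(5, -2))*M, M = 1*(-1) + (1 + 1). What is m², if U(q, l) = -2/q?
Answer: 4/25 ≈ 0.16000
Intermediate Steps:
M = 1 (M = -1 + 2 = 1)
m = ⅖ (m = (0 - (-2)/5)*1 = (0 - 1*(-⅖))*1 = (0 + ⅖)*1 = (⅖)*1 = ⅖ ≈ 0.40000)
m² = (⅖)² = 4/25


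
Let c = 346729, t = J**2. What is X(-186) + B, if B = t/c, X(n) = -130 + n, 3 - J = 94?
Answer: -109558083/346729 ≈ -315.98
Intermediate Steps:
J = -91 (J = 3 - 1*94 = 3 - 94 = -91)
t = 8281 (t = (-91)**2 = 8281)
B = 8281/346729 ≈ 0.023883
X(-186) + B = (-130 - 186) + 8281/346729 = -316 + 8281/346729 = -109558083/346729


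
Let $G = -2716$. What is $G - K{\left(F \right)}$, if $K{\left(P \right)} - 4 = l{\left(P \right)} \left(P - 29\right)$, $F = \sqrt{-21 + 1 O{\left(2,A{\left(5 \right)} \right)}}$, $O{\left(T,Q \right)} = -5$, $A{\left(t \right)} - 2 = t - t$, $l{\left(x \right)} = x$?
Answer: $-2694 + 29 i \sqrt{26} \approx -2694.0 + 147.87 i$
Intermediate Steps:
$A{\left(t \right)} = 2$ ($A{\left(t \right)} = 2 + \left(t - t\right) = 2 + 0 = 2$)
$F = i \sqrt{26}$ ($F = \sqrt{-21 + 1 \left(-5\right)} = \sqrt{-21 - 5} = \sqrt{-26} = i \sqrt{26} \approx 5.099 i$)
$K{\left(P \right)} = 4 + P \left(-29 + P\right)$ ($K{\left(P \right)} = 4 + P \left(P - 29\right) = 4 + P \left(-29 + P\right)$)
$G - K{\left(F \right)} = -2716 - \left(4 + \left(i \sqrt{26}\right)^{2} - 29 i \sqrt{26}\right) = -2716 - \left(4 - 26 - 29 i \sqrt{26}\right) = -2716 - \left(-22 - 29 i \sqrt{26}\right) = -2716 + \left(22 + 29 i \sqrt{26}\right) = -2694 + 29 i \sqrt{26}$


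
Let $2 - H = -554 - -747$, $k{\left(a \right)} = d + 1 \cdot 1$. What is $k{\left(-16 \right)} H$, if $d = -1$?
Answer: $0$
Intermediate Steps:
$k{\left(a \right)} = 0$ ($k{\left(a \right)} = -1 + 1 \cdot 1 = -1 + 1 = 0$)
$H = -191$ ($H = 2 - \left(-554 - -747\right) = 2 - \left(-554 + 747\right) = 2 - 193 = -191$)
$k{\left(-16 \right)} H = 0 \left(-191\right) = 0$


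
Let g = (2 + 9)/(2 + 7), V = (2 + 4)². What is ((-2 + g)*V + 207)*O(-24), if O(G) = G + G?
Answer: -8592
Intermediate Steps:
O(G) = 2*G
V = 36 (V = 6² = 36)
g = 11/9 ≈ 1.2222
((-2 + g)*V + 207)*O(-24) = ((-2 + 11/9)*36 + 207)*(2*(-24)) = (-7/9*36 + 207)*(-48) = (-28 + 207)*(-48) = 179*(-48) = -8592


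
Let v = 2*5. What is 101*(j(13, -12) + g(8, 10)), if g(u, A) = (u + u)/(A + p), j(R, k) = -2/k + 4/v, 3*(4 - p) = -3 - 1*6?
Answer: 77669/510 ≈ 152.29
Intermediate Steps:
p = 7 (p = 4 - (-3 - 1*6)/3 = 4 - (-3 - 6)/3 = 4 - ⅓*(-9) = 4 + 3 = 7)
v = 10
j(R, k) = ⅖ - 2/k (j(R, k) = -2/k + 4/10 = -2/k + 4*(⅒) = -2/k + ⅖ = ⅖ - 2/k)
g(u, A) = 2*u/(7 + A) (g(u, A) = (u + u)/(A + 7) = (2*u)/(7 + A) = 2*u/(7 + A))
101*(j(13, -12) + g(8, 10)) = 101*((⅖ - 2/(-12)) + 2*8/(7 + 10)) = 101*((⅖ - 2*(-1/12)) + 2*8/17) = 101*((⅖ + ⅙) + 2*8*(1/17)) = 101*(17/30 + 16/17) = 101*(769/510) = 77669/510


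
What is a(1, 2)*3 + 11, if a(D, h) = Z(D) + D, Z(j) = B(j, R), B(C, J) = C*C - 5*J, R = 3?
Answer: -28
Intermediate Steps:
B(C, J) = C² - 5*J
Z(j) = -15 + j² (Z(j) = j² - 5*3 = j² - 15 = -15 + j²)
a(D, h) = -15 + D + D² (a(D, h) = (-15 + D²) + D = -15 + D + D²)
a(1, 2)*3 + 11 = (-15 + 1 + 1²)*3 + 11 = (-15 + 1 + 1)*3 + 11 = -13*3 + 11 = -39 + 11 = -28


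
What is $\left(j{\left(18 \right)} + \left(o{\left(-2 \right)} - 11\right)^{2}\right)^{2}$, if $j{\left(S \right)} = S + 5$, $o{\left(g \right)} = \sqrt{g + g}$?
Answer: $17664 - 12320 i \approx 17664.0 - 12320.0 i$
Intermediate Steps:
$o{\left(g \right)} = \sqrt{2} \sqrt{g}$ ($o{\left(g \right)} = \sqrt{2 g} = \sqrt{2} \sqrt{g}$)
$j{\left(S \right)} = 5 + S$
$\left(j{\left(18 \right)} + \left(o{\left(-2 \right)} - 11\right)^{2}\right)^{2} = \left(\left(5 + 18\right) + \left(\sqrt{2} \sqrt{-2} - 11\right)^{2}\right)^{2} = \left(23 + \left(\sqrt{2} i \sqrt{2} - 11\right)^{2}\right)^{2} = \left(23 + \left(2 i - 11\right)^{2}\right)^{2} = \left(23 + \left(-11 + 2 i\right)^{2}\right)^{2}$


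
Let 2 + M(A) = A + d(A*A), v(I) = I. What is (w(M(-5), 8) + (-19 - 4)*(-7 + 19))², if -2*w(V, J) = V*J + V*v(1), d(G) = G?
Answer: 127449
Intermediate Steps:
M(A) = -2 + A + A² (M(A) = -2 + (A + A*A) = -2 + (A + A²) = -2 + A + A²)
w(V, J) = -V/2 - J*V/2 (w(V, J) = -(V*J + V*1)/2 = -(J*V + V)/2 = -(V + J*V)/2 = -V/2 - J*V/2)
(w(M(-5), 8) + (-19 - 4)*(-7 + 19))² = (-(-2 - 5 + (-5)²)*(1 + 8)/2 + (-19 - 4)*(-7 + 19))² = (-½*(-2 - 5 + 25)*9 - 23*12)² = (-½*18*9 - 276)² = (-81 - 276)² = (-357)² = 127449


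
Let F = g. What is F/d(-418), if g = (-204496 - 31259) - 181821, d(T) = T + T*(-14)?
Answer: -208788/2717 ≈ -76.845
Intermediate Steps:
d(T) = -13*T (d(T) = T - 14*T = -13*T)
g = -417576 (g = -235755 - 181821 = -417576)
F = -417576
F/d(-418) = -417576/((-13*(-418))) = -417576/5434 = -417576*1/5434 = -208788/2717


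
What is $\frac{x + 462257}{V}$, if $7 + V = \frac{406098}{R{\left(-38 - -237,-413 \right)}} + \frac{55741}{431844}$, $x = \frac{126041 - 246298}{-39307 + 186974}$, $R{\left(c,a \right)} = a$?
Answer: $- \frac{248454601632404136}{532193147829889} \approx -466.85$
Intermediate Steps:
$x = - \frac{120257}{147667} \approx -0.81438$
$V = - \frac{3604008667}{3639828}$ ($V = -7 + \left(\frac{406098}{-413} + \frac{55741}{431844}\right) = -7 + \left(406098 \left(- \frac{1}{413}\right) + 55741 \cdot \frac{1}{431844}\right) = -7 + \left(- \frac{58014}{59} + \frac{7963}{61692}\right) = -7 - \frac{3578529871}{3639828} = - \frac{3604008667}{3639828} \approx -990.16$)
$\frac{x + 462257}{V} = \frac{- \frac{120257}{147667} + 462257}{- \frac{3604008667}{3639828}} = \frac{68259984162}{147667} \left(- \frac{3639828}{3604008667}\right) = - \frac{248454601632404136}{532193147829889}$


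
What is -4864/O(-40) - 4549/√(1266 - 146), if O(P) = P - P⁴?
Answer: 608/320005 - 4549*√70/280 ≈ -135.93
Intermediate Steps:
-4864/O(-40) - 4549/√(1266 - 146) = -4864/(-40 - 1*(-40)⁴) - 4549/√(1266 - 146) = -4864/(-40 - 1*2560000) - 4549*√70/280 = -4864/(-40 - 2560000) - 4549*√70/280 = -4864/(-2560040) - 4549*√70/280 = -4864*(-1/2560040) - 4549*√70/280 = 608/320005 - 4549*√70/280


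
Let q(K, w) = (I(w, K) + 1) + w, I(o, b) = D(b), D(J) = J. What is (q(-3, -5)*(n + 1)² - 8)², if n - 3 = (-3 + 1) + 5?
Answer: 123201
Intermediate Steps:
I(o, b) = b
n = 6 (n = 3 + ((-3 + 1) + 5) = 3 + (-2 + 5) = 3 + 3 = 6)
q(K, w) = 1 + K + w (q(K, w) = (K + 1) + w = (1 + K) + w = 1 + K + w)
(q(-3, -5)*(n + 1)² - 8)² = ((1 - 3 - 5)*(6 + 1)² - 8)² = (-7*7² - 8)² = (-7*49 - 8)² = (-343 - 8)² = (-351)² = 123201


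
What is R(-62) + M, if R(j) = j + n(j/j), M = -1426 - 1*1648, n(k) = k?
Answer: -3135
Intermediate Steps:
M = -3074 (M = -1426 - 1648 = -3074)
R(j) = 1 + j (R(j) = j + j/j = j + 1 = 1 + j)
R(-62) + M = (1 - 62) - 3074 = -61 - 3074 = -3135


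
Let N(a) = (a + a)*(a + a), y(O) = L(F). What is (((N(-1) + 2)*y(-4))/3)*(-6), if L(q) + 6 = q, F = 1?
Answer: 60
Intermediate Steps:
L(q) = -6 + q
y(O) = -5 (y(O) = -6 + 1 = -5)
N(a) = 4*a² (N(a) = (2*a)*(2*a) = 4*a²)
(((N(-1) + 2)*y(-4))/3)*(-6) = (((4*(-1)² + 2)*(-5))/3)*(-6) = (((4*1 + 2)*(-5))/3)*(-6) = (((4 + 2)*(-5))/3)*(-6) = ((6*(-5))/3)*(-6) = ((⅓)*(-30))*(-6) = -10*(-6) = 60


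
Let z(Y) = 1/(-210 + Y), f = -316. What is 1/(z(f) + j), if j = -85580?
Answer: -526/45015081 ≈ -1.1685e-5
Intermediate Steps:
1/(z(f) + j) = 1/(1/(-210 - 316) - 85580) = 1/(1/(-526) - 85580) = 1/(-1/526 - 85580) = 1/(-45015081/526) = -526/45015081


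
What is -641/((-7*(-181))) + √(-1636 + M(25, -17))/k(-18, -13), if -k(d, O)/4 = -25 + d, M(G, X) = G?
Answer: -641/1267 + 3*I*√179/172 ≈ -0.50592 + 0.23336*I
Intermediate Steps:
k(d, O) = 100 - 4*d (k(d, O) = -4*(-25 + d) = 100 - 4*d)
-641/((-7*(-181))) + √(-1636 + M(25, -17))/k(-18, -13) = -641/((-7*(-181))) + √(-1636 + 25)/(100 - 4*(-18)) = -641/1267 + √(-1611)/(100 + 72) = -641*1/1267 + (3*I*√179)/172 = -641/1267 + (3*I*√179)*(1/172) = -641/1267 + 3*I*√179/172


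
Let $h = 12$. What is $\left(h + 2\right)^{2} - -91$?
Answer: $287$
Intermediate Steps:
$\left(h + 2\right)^{2} - -91 = \left(12 + 2\right)^{2} - -91 = 14^{2} + 91 = 196 + 91 = 287$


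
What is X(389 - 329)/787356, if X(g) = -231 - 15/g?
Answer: -925/3149424 ≈ -0.00029370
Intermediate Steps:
X(g) = -231 - 15/g
X(389 - 329)/787356 = (-231 - 15/(389 - 329))/787356 = (-231 - 15/60)*(1/787356) = (-231 - 15*1/60)*(1/787356) = (-231 - ¼)*(1/787356) = -925/4*1/787356 = -925/3149424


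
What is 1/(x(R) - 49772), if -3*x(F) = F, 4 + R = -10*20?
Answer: -1/49704 ≈ -2.0119e-5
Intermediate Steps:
R = -204 (R = -4 - 10*20 = -4 - 200 = -204)
x(F) = -F/3
1/(x(R) - 49772) = 1/(-1/3*(-204) - 49772) = 1/(68 - 49772) = 1/(-49704) = -1/49704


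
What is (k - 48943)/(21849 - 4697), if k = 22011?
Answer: -6733/4288 ≈ -1.5702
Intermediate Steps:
(k - 48943)/(21849 - 4697) = (22011 - 48943)/(21849 - 4697) = -26932/17152 = -26932*1/17152 = -6733/4288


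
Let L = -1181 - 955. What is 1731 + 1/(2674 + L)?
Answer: 931279/538 ≈ 1731.0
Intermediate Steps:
L = -2136
1731 + 1/(2674 + L) = 1731 + 1/(2674 - 2136) = 1731 + 1/538 = 931279/538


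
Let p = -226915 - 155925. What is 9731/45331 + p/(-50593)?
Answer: 17846840523/2293431283 ≈ 7.7817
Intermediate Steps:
p = -382840
9731/45331 + p/(-50593) = 9731/45331 - 382840/(-50593) = 9731*(1/45331) - 382840*(-1/50593) = 9731/45331 + 382840/50593 = 17846840523/2293431283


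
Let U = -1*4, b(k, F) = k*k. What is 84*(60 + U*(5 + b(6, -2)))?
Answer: -8736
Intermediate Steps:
b(k, F) = k**2
U = -4
84*(60 + U*(5 + b(6, -2))) = 84*(60 - 4*(5 + 6**2)) = 84*(60 - 4*(5 + 36)) = 84*(60 - 4*41) = 84*(60 - 164) = 84*(-104) = -8736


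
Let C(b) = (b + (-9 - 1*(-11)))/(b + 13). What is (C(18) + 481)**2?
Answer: 222934761/961 ≈ 2.3198e+5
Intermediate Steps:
C(b) = (2 + b)/(13 + b) (C(b) = (b + (-9 + 11))/(13 + b) = (b + 2)/(13 + b) = (2 + b)/(13 + b))
(C(18) + 481)**2 = ((2 + 18)/(13 + 18) + 481)**2 = (20/31 + 481)**2 = (14931/31)**2 = 222934761/961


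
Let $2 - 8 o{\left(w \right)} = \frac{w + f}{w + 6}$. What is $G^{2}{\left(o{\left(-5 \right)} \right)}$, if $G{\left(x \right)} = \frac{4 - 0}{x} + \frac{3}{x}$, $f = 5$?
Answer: $784$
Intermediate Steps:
$o{\left(w \right)} = \frac{1}{4} - \frac{5 + w}{8 \left(6 + w\right)}$ ($o{\left(w \right)} = \frac{1}{4} - \frac{\left(w + 5\right) \frac{1}{w + 6}}{8} = \frac{1}{4} - \frac{\left(5 + w\right) \frac{1}{6 + w}}{8} = \frac{1}{4} - \frac{\frac{1}{6 + w} \left(5 + w\right)}{8} = \frac{1}{4} - \frac{5 + w}{8 \left(6 + w\right)}$)
$G{\left(x \right)} = \frac{7}{x}$ ($G{\left(x \right)} = \frac{4 + 0}{x} + \frac{3}{x} = \frac{4}{x} + \frac{3}{x} = \frac{7}{x}$)
$G^{2}{\left(o{\left(-5 \right)} \right)} = \left(\frac{7}{\frac{1}{8} \frac{1}{6 - 5} \left(7 - 5\right)}\right)^{2} = \left(\frac{7}{\frac{1}{8} \cdot 1^{-1} \cdot 2}\right)^{2} = \left(\frac{7}{\frac{1}{8} \cdot 1 \cdot 2}\right)^{2} = \left(7 \frac{1}{\frac{1}{4}}\right)^{2} = \left(7 \cdot 4\right)^{2} = 28^{2} = 784$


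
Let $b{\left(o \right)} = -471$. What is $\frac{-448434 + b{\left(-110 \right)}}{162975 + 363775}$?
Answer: $- \frac{89781}{105350} \approx -0.85222$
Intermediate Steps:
$\frac{-448434 + b{\left(-110 \right)}}{162975 + 363775} = \frac{-448434 - 471}{162975 + 363775} = - \frac{448905}{526750} = \left(-448905\right) \frac{1}{526750} = - \frac{89781}{105350}$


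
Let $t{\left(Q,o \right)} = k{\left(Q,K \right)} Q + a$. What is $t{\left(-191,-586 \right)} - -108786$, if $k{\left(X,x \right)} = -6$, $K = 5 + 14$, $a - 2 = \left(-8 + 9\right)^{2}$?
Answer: $109935$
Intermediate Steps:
$a = 3$ ($a = 2 + \left(-8 + 9\right)^{2} = 2 + 1^{2} = 2 + 1 = 3$)
$K = 19$
$t{\left(Q,o \right)} = 3 - 6 Q$ ($t{\left(Q,o \right)} = - 6 Q + 3 = 3 - 6 Q$)
$t{\left(-191,-586 \right)} - -108786 = \left(3 - -1146\right) - -108786 = \left(3 + 1146\right) + 108786 = 1149 + 108786 = 109935$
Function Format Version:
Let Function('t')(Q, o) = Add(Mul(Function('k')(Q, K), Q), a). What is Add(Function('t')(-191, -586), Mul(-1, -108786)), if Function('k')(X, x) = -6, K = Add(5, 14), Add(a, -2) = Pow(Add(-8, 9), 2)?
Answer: 109935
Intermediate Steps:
a = 3 (a = Add(2, Pow(Add(-8, 9), 2)) = Add(2, Pow(1, 2)) = Add(2, 1) = 3)
K = 19
Function('t')(Q, o) = Add(3, Mul(-6, Q)) (Function('t')(Q, o) = Add(Mul(-6, Q), 3) = Add(3, Mul(-6, Q)))
Add(Function('t')(-191, -586), Mul(-1, -108786)) = Add(Add(3, Mul(-6, -191)), Mul(-1, -108786)) = Add(Add(3, 1146), 108786) = Add(1149, 108786) = 109935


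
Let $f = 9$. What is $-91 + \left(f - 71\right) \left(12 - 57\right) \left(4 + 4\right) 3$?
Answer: $66869$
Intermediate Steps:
$-91 + \left(f - 71\right) \left(12 - 57\right) \left(4 + 4\right) 3 = -91 + \left(9 - 71\right) \left(12 - 57\right) \left(4 + 4\right) 3 = -91 + \left(-62\right) \left(-45\right) 8 \cdot 3 = -91 + 2790 \cdot 24 = -91 + 66960 = 66869$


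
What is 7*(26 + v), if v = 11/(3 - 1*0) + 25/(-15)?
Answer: 196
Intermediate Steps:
v = 2 (v = 11/(3 + 0) + 25*(-1/15) = 11/3 - 5/3 = 2)
7*(26 + v) = 7*(26 + 2) = 7*28 = 196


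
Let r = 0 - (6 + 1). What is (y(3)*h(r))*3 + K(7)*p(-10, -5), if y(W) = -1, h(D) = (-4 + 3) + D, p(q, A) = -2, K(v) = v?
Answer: 10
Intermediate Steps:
r = -7 (r = 0 - 1*7 = 0 - 7 = -7)
h(D) = -1 + D
(y(3)*h(r))*3 + K(7)*p(-10, -5) = -(-1 - 7)*3 + 7*(-2) = -1*(-8)*3 - 14 = 8*3 - 14 = 24 - 14 = 10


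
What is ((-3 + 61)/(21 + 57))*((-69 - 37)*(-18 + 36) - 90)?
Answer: -19314/13 ≈ -1485.7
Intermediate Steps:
((-3 + 61)/(21 + 57))*((-69 - 37)*(-18 + 36) - 90) = (58/78)*(-106*18 - 90) = (58*(1/78))*(-1908 - 90) = (29/39)*(-1998) = -19314/13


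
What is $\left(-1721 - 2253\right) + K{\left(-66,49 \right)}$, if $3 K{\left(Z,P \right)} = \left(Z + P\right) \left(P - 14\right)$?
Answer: $- \frac{12517}{3} \approx -4172.3$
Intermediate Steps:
$K{\left(Z,P \right)} = \frac{\left(-14 + P\right) \left(P + Z\right)}{3}$ ($K{\left(Z,P \right)} = \frac{\left(Z + P\right) \left(P - 14\right)}{3} = \frac{\left(P + Z\right) \left(-14 + P\right)}{3} = \frac{\left(-14 + P\right) \left(P + Z\right)}{3}$)
$\left(-1721 - 2253\right) + K{\left(-66,49 \right)} = \left(-1721 - 2253\right) + \left(\left(- \frac{14}{3}\right) 49 - -308 + \frac{49^{2}}{3} + \frac{1}{3} \cdot 49 \left(-66\right)\right) = -3974 + \left(- \frac{686}{3} + 308 + \frac{1}{3} \cdot 2401 - 1078\right) = -3974 + \left(- \frac{686}{3} + 308 + \frac{2401}{3} - 1078\right) = -3974 - \frac{595}{3} = - \frac{12517}{3}$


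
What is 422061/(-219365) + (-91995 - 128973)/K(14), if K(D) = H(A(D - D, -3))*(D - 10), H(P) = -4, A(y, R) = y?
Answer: 6058236543/438730 ≈ 13809.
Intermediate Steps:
K(D) = 40 - 4*D (K(D) = -4*(D - 10) = -4*(-10 + D) = 40 - 4*D)
422061/(-219365) + (-91995 - 128973)/K(14) = 422061/(-219365) + (-91995 - 128973)/(40 - 4*14) = 422061*(-1/219365) - 220968/(40 - 56) = -422061/219365 - 220968/(-16) = -422061/219365 - 220968*(-1/16) = -422061/219365 + 27621/2 = 6058236543/438730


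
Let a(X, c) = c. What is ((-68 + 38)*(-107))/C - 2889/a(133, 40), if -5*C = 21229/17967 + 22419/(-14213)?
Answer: 40913076862989/1010743960 ≈ 40478.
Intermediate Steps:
C = 101074396/1276824855 (C = -(21229/17967 + 22419/(-14213))/5 = -(21229*(1/17967) + 22419*(-1/14213))/5 = -(21229/17967 - 22419/14213)/5 = -⅕*(-101074396/255364971) = 101074396/1276824855 ≈ 0.079161)
((-68 + 38)*(-107))/C - 2889/a(133, 40) = ((-68 + 38)*(-107))/(101074396/1276824855) - 2889/40 = -30*(-107)*(1276824855/101074396) - 2889*1/40 = 3210*(1276824855/101074396) - 2889/40 = 2049303892275/50537198 - 2889/40 = 40913076862989/1010743960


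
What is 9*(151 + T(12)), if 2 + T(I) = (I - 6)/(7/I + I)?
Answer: 203139/151 ≈ 1345.3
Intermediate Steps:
T(I) = -2 + (-6 + I)/(I + 7/I) (T(I) = -2 + (I - 6)/(7/I + I) = -2 + (-6 + I)/(I + 7/I))
9*(151 + T(12)) = 9*(151 + (-14 - 1*12² - 6*12)/(7 + 12²)) = 9*(151 + (-14 - 1*144 - 72)/(7 + 144)) = 9*(151 + (-14 - 144 - 72)/151) = 9*(151 + (1/151)*(-230)) = 9*(151 - 230/151) = 9*(22571/151) = 203139/151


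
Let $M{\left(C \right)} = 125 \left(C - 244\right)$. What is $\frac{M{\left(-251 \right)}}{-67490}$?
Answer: $\frac{12375}{13498} \approx 0.9168$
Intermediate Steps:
$M{\left(C \right)} = -30500 + 125 C$ ($M{\left(C \right)} = 125 \left(-244 + C\right) = -30500 + 125 C$)
$\frac{M{\left(-251 \right)}}{-67490} = \frac{-30500 + 125 \left(-251\right)}{-67490} = \left(-30500 - 31375\right) \left(- \frac{1}{67490}\right) = \left(-61875\right) \left(- \frac{1}{67490}\right) = \frac{12375}{13498}$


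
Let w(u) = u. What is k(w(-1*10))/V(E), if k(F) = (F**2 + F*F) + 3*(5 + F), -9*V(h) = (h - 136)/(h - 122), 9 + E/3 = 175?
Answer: -313020/181 ≈ -1729.4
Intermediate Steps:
E = 498 (E = -27 + 3*175 = -27 + 525 = 498)
V(h) = -(-136 + h)/(9*(-122 + h)) (V(h) = -(h - 136)/(9*(h - 122)) = -(-136 + h)/(9*(-122 + h)))
k(F) = 15 + 2*F**2 + 3*F (k(F) = (F**2 + F**2) + (15 + 3*F) = 2*F**2 + (15 + 3*F) = 15 + 2*F**2 + 3*F)
k(w(-1*10))/V(E) = (15 + 2*(-1*10)**2 + 3*(-1*10))/(((136 - 1*498)/(9*(-122 + 498)))) = (15 + 2*(-10)**2 + 3*(-10))/(((1/9)*(136 - 498)/376)) = (15 + 2*100 - 30)/(((1/9)*(1/376)*(-362))) = (15 + 200 - 30)/(-181/1692) = 185*(-1692/181) = -313020/181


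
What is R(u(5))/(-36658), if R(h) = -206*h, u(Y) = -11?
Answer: -1133/18329 ≈ -0.061815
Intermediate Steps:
R(u(5))/(-36658) = -206*(-11)/(-36658) = 2266*(-1/36658) = -1133/18329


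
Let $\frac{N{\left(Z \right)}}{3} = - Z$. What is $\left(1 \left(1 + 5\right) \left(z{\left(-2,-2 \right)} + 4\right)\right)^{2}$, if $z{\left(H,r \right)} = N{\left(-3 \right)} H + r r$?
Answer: $3600$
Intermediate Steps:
$N{\left(Z \right)} = - 3 Z$ ($N{\left(Z \right)} = 3 \left(- Z\right) = - 3 Z$)
$z{\left(H,r \right)} = r^{2} + 9 H$ ($z{\left(H,r \right)} = \left(-3\right) \left(-3\right) H + r r = 9 H + r^{2} = r^{2} + 9 H$)
$\left(1 \left(1 + 5\right) \left(z{\left(-2,-2 \right)} + 4\right)\right)^{2} = \left(1 \left(1 + 5\right) \left(\left(\left(-2\right)^{2} + 9 \left(-2\right)\right) + 4\right)\right)^{2} = \left(1 \cdot 6 \left(\left(4 - 18\right) + 4\right)\right)^{2} = \left(6 \left(-14 + 4\right)\right)^{2} = \left(6 \left(-10\right)\right)^{2} = \left(-60\right)^{2} = 3600$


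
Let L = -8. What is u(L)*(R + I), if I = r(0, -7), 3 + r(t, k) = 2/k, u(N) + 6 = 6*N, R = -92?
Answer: 36018/7 ≈ 5145.4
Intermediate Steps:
u(N) = -6 + 6*N
r(t, k) = -3 + 2/k
I = -23/7 (I = -3 + 2/(-7) = -3 + 2*(-⅐) = -3 - 2/7 = -23/7 ≈ -3.2857)
u(L)*(R + I) = (-6 + 6*(-8))*(-92 - 23/7) = (-6 - 48)*(-667/7) = -54*(-667/7) = 36018/7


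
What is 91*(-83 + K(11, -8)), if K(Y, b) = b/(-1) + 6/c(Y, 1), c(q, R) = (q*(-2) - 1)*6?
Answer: -157066/23 ≈ -6829.0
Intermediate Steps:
c(q, R) = -6 - 12*q (c(q, R) = (-2*q - 1)*6 = (-1 - 2*q)*6 = -6 - 12*q)
K(Y, b) = -b + 6/(-6 - 12*Y) (K(Y, b) = b/(-1) + 6/(-6 - 12*Y) = b*(-1) + 6/(-6 - 12*Y) = -b + 6/(-6 - 12*Y))
91*(-83 + K(11, -8)) = 91*(-83 + (-1 - 1*(-8)*(1 + 2*11))/(1 + 2*11)) = 91*(-83 + (-1 - 1*(-8)*(1 + 22))/(1 + 22)) = 91*(-83 + (-1 - 1*(-8)*23)/23) = 91*(-83 + (-1 + 184)/23) = 91*(-83 + (1/23)*183) = 91*(-83 + 183/23) = 91*(-1726/23) = -157066/23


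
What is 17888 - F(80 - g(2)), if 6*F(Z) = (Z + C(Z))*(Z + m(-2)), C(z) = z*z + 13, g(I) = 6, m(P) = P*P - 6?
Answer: -48868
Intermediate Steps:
m(P) = -6 + P² (m(P) = P² - 6 = -6 + P²)
C(z) = 13 + z² (C(z) = z² + 13 = 13 + z²)
F(Z) = (-2 + Z)*(13 + Z + Z²)/6 (F(Z) = ((Z + (13 + Z²))*(Z + (-6 + (-2)²)))/6 = ((13 + Z + Z²)*(Z + (-6 + 4)))/6 = ((13 + Z + Z²)*(Z - 2))/6 = ((13 + Z + Z²)*(-2 + Z))/6 = ((-2 + Z)*(13 + Z + Z²))/6 = (-2 + Z)*(13 + Z + Z²)/6)
17888 - F(80 - g(2)) = 17888 - (-13/3 - (80 - 1*6)²/6 + (80 - 1*6)³/6 + 11*(80 - 1*6)/6) = 17888 - (-13/3 - (80 - 6)²/6 + (80 - 6)³/6 + 11*(80 - 6)/6) = 17888 - (-13/3 - ⅙*74² + (⅙)*74³ + (11/6)*74) = 17888 - (-13/3 - ⅙*5476 + (⅙)*405224 + 407/3) = 17888 - (-13/3 - 2738/3 + 202612/3 + 407/3) = 17888 - 1*66756 = 17888 - 66756 = -48868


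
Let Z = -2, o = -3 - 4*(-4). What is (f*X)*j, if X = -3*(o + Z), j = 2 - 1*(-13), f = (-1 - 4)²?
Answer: -12375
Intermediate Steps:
o = 13 (o = -3 + 16 = 13)
f = 25 (f = (-5)² = 25)
j = 15 (j = 2 + 13 = 15)
X = -33 (X = -3*(13 - 2) = -3*11 = -33)
(f*X)*j = (25*(-33))*15 = -825*15 = -12375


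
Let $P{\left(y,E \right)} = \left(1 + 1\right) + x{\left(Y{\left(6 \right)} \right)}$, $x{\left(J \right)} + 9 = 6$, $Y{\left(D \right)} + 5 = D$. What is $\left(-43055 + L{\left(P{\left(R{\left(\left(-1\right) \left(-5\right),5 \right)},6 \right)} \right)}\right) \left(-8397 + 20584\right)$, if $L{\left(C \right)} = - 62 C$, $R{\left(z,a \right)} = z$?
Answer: $-523955691$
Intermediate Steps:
$Y{\left(D \right)} = -5 + D$
$x{\left(J \right)} = -3$ ($x{\left(J \right)} = -9 + 6 = -3$)
$P{\left(y,E \right)} = -1$ ($P{\left(y,E \right)} = \left(1 + 1\right) - 3 = 2 - 3 = -1$)
$\left(-43055 + L{\left(P{\left(R{\left(\left(-1\right) \left(-5\right),5 \right)},6 \right)} \right)}\right) \left(-8397 + 20584\right) = \left(-43055 - -62\right) \left(-8397 + 20584\right) = \left(-43055 + 62\right) 12187 = \left(-42993\right) 12187 = -523955691$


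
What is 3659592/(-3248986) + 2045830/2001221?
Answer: -2434458034/23388269827 ≈ -0.10409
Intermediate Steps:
3659592/(-3248986) + 2045830/2001221 = 3659592*(-1/3248986) + 2045830*(1/2001221) = -13164/11687 + 2045830/2001221 = -2434458034/23388269827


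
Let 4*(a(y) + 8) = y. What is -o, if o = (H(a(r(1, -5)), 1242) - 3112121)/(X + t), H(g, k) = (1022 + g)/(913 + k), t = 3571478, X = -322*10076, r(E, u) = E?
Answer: 26826478963/2818791720 ≈ 9.5170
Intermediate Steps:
a(y) = -8 + y/4
X = -3244472
H(g, k) = (1022 + g)/(913 + k)
o = -26826478963/2818791720 (o = ((1022 + (-8 + (1/4)*1))/(913 + 1242) - 3112121)/(-3244472 + 3571478) = ((1022 + (-8 + 1/4))/2155 - 3112121)/327006 = ((1022 - 31/4)/2155 - 3112121)*(1/327006) = ((1/2155)*(4057/4) - 3112121)*(1/327006) = (4057/8620 - 3112121)*(1/327006) = -26826478963/8620*1/327006 = -26826478963/2818791720 ≈ -9.5170)
-o = -1*(-26826478963/2818791720) = 26826478963/2818791720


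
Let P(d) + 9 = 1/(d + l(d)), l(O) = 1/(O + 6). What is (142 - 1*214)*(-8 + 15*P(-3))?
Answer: 10701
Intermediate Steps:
l(O) = 1/(6 + O)
P(d) = -9 + 1/(d + 1/(6 + d))
(142 - 1*214)*(-8 + 15*P(-3)) = (142 - 1*214)*(-8 + 15*((-9 - (-1 + 9*(-3))*(6 - 3))/(1 - 3*(6 - 3)))) = (142 - 214)*(-8 + 15*((-9 - 1*(-1 - 27)*3)/(1 - 3*3))) = -72*(-8 + 15*((-9 - 1*(-28)*3)/(1 - 9))) = -72*(-8 + 15*((-9 + 84)/(-8))) = -72*(-8 + 15*(-⅛*75)) = -72*(-8 + 15*(-75/8)) = -72*(-8 - 1125/8) = -72*(-1189/8) = 10701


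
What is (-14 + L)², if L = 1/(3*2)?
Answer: 6889/36 ≈ 191.36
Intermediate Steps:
L = ⅙ (L = 1/6 = ⅙ ≈ 0.16667)
(-14 + L)² = (-14 + ⅙)² = (-83/6)² = 6889/36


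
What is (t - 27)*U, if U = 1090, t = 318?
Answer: 317190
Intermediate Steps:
(t - 27)*U = (318 - 27)*1090 = 291*1090 = 317190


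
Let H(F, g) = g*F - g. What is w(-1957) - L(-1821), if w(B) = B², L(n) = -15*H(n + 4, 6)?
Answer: 3666229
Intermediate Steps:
H(F, g) = -g + F*g (H(F, g) = F*g - g = -g + F*g)
L(n) = -270 - 90*n (L(n) = -90*(-1 + (n + 4)) = -90*(-1 + (4 + n)) = -90*(3 + n) = -15*(18 + 6*n) = -270 - 90*n)
w(-1957) - L(-1821) = (-1957)² - (-270 - 90*(-1821)) = 3829849 - (-270 + 163890) = 3829849 - 1*163620 = 3829849 - 163620 = 3666229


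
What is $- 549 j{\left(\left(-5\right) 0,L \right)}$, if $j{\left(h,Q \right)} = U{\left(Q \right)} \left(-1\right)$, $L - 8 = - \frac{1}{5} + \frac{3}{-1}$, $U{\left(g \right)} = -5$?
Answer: $-2745$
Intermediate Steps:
$L = \frac{24}{5}$ ($L = 8 + \left(- \frac{1}{5} + \frac{3}{-1}\right) = 8 + \left(\left(-1\right) \frac{1}{5} + 3 \left(-1\right)\right) = 8 - \frac{16}{5} = \frac{24}{5} \approx 4.8$)
$j{\left(h,Q \right)} = 5$ ($j{\left(h,Q \right)} = \left(-5\right) \left(-1\right) = 5$)
$- 549 j{\left(\left(-5\right) 0,L \right)} = \left(-549\right) 5 = -2745$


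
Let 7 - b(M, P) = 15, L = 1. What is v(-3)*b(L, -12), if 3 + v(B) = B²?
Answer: -48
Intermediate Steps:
b(M, P) = -8 (b(M, P) = 7 - 1*15 = 7 - 15 = -8)
v(B) = -3 + B²
v(-3)*b(L, -12) = (-3 + (-3)²)*(-8) = (-3 + 9)*(-8) = 6*(-8) = -48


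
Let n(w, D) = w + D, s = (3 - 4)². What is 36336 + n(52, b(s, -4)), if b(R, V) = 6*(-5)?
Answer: 36358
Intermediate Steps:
s = 1 (s = (-1)² = 1)
b(R, V) = -30
n(w, D) = D + w
36336 + n(52, b(s, -4)) = 36336 + (-30 + 52) = 36336 + 22 = 36358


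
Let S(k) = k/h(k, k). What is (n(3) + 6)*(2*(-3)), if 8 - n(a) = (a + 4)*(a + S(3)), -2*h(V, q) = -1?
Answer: 294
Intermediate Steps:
h(V, q) = ½ (h(V, q) = -½*(-1) = ½)
S(k) = 2*k (S(k) = k/(½) = k*2 = 2*k)
n(a) = 8 - (4 + a)*(6 + a) (n(a) = 8 - (a + 4)*(a + 2*3) = 8 - (4 + a)*(a + 6) = 8 - (4 + a)*(6 + a))
(n(3) + 6)*(2*(-3)) = ((-16 - 1*3² - 10*3) + 6)*(2*(-3)) = ((-16 - 1*9 - 30) + 6)*(-6) = ((-16 - 9 - 30) + 6)*(-6) = (-55 + 6)*(-6) = -49*(-6) = 294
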